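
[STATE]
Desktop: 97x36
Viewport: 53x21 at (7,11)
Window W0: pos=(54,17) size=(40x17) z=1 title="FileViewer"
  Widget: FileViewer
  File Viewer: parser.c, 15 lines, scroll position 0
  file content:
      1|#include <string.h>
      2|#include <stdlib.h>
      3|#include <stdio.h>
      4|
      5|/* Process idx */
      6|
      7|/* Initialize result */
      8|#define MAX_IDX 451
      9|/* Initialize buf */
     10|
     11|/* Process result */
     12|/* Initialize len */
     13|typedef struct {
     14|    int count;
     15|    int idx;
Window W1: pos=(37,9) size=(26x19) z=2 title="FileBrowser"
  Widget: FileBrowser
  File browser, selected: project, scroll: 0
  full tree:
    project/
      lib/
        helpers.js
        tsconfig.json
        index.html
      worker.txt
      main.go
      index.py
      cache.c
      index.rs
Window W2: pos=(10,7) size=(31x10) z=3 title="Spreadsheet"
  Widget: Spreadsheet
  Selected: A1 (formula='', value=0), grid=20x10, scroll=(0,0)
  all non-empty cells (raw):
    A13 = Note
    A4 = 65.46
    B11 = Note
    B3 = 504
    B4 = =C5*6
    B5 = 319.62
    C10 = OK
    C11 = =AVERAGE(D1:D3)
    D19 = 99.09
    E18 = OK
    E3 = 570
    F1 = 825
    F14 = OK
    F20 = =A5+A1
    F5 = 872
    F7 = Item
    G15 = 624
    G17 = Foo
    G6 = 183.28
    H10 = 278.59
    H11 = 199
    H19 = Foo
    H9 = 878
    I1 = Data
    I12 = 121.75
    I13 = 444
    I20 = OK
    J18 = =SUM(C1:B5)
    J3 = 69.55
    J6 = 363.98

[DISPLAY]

   ┃       A       B       C     ┃───────────────────
   ┃-----------------------------┃-] project/        
   ┃  1      [0]       0       0 ┃ [+] lib/          
   ┃  2        0       0       0 ┃ worker.txt        
   ┃  3        0     504       0 ┃ main.go           
   ┗━━━━━━━━━━━━━━━━━━━━━━━━━━━━━┛ index.py          
                              ┃    cache.c           
                              ┃    index.rs          
                              ┃                      
                              ┃                      
                              ┃                      
                              ┃                      
                              ┃                      
                              ┃                      
                              ┃                      
                              ┃                      
                              ┗━━━━━━━━━━━━━━━━━━━━━━
                                               ┃/* In
                                               ┃     
                                               ┃/* Pr
                                               ┃/* In


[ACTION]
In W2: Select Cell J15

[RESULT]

   ┃       A       B       C     ┃───────────────────
   ┃-----------------------------┃-] project/        
   ┃  1        0       0       0 ┃ [+] lib/          
   ┃  2        0       0       0 ┃ worker.txt        
   ┃  3        0     504       0 ┃ main.go           
   ┗━━━━━━━━━━━━━━━━━━━━━━━━━━━━━┛ index.py          
                              ┃    cache.c           
                              ┃    index.rs          
                              ┃                      
                              ┃                      
                              ┃                      
                              ┃                      
                              ┃                      
                              ┃                      
                              ┃                      
                              ┃                      
                              ┗━━━━━━━━━━━━━━━━━━━━━━
                                               ┃/* In
                                               ┃     
                                               ┃/* Pr
                                               ┃/* In


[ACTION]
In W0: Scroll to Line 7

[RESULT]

   ┃       A       B       C     ┃───────────────────
   ┃-----------------------------┃-] project/        
   ┃  1        0       0       0 ┃ [+] lib/          
   ┃  2        0       0       0 ┃ worker.txt        
   ┃  3        0     504       0 ┃ main.go           
   ┗━━━━━━━━━━━━━━━━━━━━━━━━━━━━━┛ index.py          
                              ┃    cache.c           
                              ┃    index.rs          
                              ┃                      
                              ┃                      
                              ┃                      
                              ┃                      
                              ┃                      
                              ┃                      
                              ┃                      
                              ┃                      
                              ┗━━━━━━━━━━━━━━━━━━━━━━
                                               ┃/* Pr
                                               ┃/* In
                                               ┃typed
                                               ┃    i


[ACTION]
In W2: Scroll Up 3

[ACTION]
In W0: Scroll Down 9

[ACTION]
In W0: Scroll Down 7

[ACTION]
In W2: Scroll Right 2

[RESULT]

   ┃       C       D       E     ┃───────────────────
   ┃-----------------------------┃-] project/        
   ┃  1        0       0       0 ┃ [+] lib/          
   ┃  2        0       0       0 ┃ worker.txt        
   ┃  3        0       0     570 ┃ main.go           
   ┗━━━━━━━━━━━━━━━━━━━━━━━━━━━━━┛ index.py          
                              ┃    cache.c           
                              ┃    index.rs          
                              ┃                      
                              ┃                      
                              ┃                      
                              ┃                      
                              ┃                      
                              ┃                      
                              ┃                      
                              ┃                      
                              ┗━━━━━━━━━━━━━━━━━━━━━━
                                               ┃/* Pr
                                               ┃/* In
                                               ┃typed
                                               ┃    i


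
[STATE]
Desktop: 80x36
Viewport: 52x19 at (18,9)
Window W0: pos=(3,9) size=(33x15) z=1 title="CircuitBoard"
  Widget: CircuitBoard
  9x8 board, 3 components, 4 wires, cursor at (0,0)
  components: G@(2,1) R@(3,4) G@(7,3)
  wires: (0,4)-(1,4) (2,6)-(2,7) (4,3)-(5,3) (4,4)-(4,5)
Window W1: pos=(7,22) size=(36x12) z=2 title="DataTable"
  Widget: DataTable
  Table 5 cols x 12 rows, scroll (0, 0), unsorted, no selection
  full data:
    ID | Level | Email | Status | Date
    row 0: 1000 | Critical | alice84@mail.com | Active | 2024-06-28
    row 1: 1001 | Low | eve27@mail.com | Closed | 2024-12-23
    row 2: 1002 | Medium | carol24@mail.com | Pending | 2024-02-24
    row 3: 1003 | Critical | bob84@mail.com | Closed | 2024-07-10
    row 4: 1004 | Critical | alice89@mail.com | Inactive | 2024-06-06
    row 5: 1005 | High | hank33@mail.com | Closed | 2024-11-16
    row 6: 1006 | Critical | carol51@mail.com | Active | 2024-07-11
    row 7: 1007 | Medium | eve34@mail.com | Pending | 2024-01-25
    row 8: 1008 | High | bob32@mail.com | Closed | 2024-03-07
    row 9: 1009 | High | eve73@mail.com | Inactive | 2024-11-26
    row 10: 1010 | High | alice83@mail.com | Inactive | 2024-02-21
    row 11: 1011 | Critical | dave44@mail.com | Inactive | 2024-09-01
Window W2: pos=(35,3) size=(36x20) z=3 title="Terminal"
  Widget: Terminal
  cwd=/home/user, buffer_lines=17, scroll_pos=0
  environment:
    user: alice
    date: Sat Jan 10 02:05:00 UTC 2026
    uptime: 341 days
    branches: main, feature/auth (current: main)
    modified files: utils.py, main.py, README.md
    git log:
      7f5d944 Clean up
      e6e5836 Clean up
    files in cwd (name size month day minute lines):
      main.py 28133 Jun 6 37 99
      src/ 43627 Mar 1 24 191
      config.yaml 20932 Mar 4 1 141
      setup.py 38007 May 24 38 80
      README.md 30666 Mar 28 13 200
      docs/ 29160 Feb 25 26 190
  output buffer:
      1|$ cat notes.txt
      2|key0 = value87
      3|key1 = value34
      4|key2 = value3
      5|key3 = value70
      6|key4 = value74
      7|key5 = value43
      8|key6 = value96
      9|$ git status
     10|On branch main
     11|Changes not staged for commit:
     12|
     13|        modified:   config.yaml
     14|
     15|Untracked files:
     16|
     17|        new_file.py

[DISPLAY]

━━━━━━━━━━━━━━━━━┃key2 = value3                     
                 ┃key3 = value70                    
─────────────────┃key4 = value74                    
 6 7 8           ┃key5 = value43                    
      ·          ┃key6 = value96                    
      │          ┃$ git status                      
      ·          ┃On branch main                    
                 ┃Changes not staged for commit:    
              · ─┃                                  
                 ┃        modified:   config.yaml   
      R          ┃                                  
                 ┃Untracked files:                  
  ·   · ─ ·      ┃                                  
━━━━━━━━━━━━━━━━━┗━━━━━━━━━━━━━━━━━━━━━━━━━━━━━━━━━━
                        ┃                           
────────────────────────┨                           
   │Email           │Sta┃                           
───┼────────────────┼───┃                           
cal│alice84@mail.com│Act┃                           


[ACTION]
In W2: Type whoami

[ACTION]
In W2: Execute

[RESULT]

━━━━━━━━━━━━━━━━━┃key6 = value96                    
                 ┃$ git status                      
─────────────────┃On branch main                    
 6 7 8           ┃Changes not staged for commit:    
      ·          ┃                                  
      │          ┃        modified:   config.yaml   
      ·          ┃                                  
                 ┃Untracked files:                  
              · ─┃                                  
                 ┃        new_file.py               
      R          ┃$ whoami                          
                 ┃alice                             
  ·   · ─ ·      ┃$ █                               
━━━━━━━━━━━━━━━━━┗━━━━━━━━━━━━━━━━━━━━━━━━━━━━━━━━━━
                        ┃                           
────────────────────────┨                           
   │Email           │Sta┃                           
───┼────────────────┼───┃                           
cal│alice84@mail.com│Act┃                           


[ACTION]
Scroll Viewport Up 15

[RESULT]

                                                    
                                                    
                                                    
                 ┏━━━━━━━━━━━━━━━━━━━━━━━━━━━━━━━━━━
                 ┃ Terminal                         
                 ┠──────────────────────────────────
                 ┃key3 = value70                    
                 ┃key4 = value74                    
                 ┃key5 = value43                    
━━━━━━━━━━━━━━━━━┃key6 = value96                    
                 ┃$ git status                      
─────────────────┃On branch main                    
 6 7 8           ┃Changes not staged for commit:    
      ·          ┃                                  
      │          ┃        modified:   config.yaml   
      ·          ┃                                  
                 ┃Untracked files:                  
              · ─┃                                  
                 ┃        new_file.py               


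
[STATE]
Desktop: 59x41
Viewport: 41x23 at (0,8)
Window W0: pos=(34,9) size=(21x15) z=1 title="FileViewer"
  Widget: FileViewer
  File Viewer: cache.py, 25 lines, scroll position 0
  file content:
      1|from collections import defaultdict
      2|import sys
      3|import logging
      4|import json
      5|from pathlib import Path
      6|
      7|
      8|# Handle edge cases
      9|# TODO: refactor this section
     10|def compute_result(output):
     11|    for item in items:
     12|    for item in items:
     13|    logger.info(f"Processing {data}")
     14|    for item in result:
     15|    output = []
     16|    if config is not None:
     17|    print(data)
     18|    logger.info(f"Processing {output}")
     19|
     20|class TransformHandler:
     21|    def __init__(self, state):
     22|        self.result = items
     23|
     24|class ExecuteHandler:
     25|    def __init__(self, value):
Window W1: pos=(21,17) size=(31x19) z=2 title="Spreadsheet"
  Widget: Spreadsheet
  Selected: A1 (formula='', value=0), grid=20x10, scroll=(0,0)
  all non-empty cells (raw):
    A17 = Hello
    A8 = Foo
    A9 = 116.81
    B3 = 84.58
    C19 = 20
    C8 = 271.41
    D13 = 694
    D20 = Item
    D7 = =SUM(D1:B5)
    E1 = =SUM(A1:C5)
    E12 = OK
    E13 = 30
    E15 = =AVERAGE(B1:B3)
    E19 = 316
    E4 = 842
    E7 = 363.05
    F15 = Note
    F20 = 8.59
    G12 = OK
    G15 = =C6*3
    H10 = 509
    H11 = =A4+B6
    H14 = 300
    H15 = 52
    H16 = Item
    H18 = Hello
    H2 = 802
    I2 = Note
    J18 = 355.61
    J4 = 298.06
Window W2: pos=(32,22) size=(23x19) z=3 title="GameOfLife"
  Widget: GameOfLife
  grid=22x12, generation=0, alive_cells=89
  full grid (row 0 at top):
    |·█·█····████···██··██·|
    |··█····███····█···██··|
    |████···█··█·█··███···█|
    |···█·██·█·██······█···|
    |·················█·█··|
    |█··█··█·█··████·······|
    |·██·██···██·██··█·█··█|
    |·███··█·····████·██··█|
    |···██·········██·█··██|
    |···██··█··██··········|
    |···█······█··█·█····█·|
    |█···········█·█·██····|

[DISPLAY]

                                         
                                  ┏━━━━━━
                                  ┃ FileV
                                  ┠──────
                                  ┃from c
                                  ┃import
                                  ┃import
                                  ┃import
                                  ┃from p
                     ┏━━━━━━━━━━━━━━━━━━━
                     ┃ Spreadsheet       
                     ┠───────────────────
                     ┃A1:                
                     ┃       A       B   
                     ┃----------┏━━━━━━━━
                     ┃  1      [┃ GameOfL
                     ┃  2       ┠────────
                     ┃  3       ┃Gen: 0  
                     ┃  4       ┃·█·█····
                     ┃  5       ┃··█····█
                     ┃  6       ┃████···█
                     ┃  7       ┃···█·██·
                     ┃  8 Foo   ┃········


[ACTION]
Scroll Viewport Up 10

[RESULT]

                                         
                                         
                                         
                                         
                                         
                                         
                                         
                                         
                                         
                                  ┏━━━━━━
                                  ┃ FileV
                                  ┠──────
                                  ┃from c
                                  ┃import
                                  ┃import
                                  ┃import
                                  ┃from p
                     ┏━━━━━━━━━━━━━━━━━━━
                     ┃ Spreadsheet       
                     ┠───────────────────
                     ┃A1:                
                     ┃       A       B   
                     ┃----------┏━━━━━━━━


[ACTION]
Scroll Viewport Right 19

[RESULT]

                                         
                                         
                                         
                                         
                                         
                                         
                                         
                                         
                                         
                ┏━━━━━━━━━━━━━━━━━━━┓    
                ┃ FileViewer        ┃    
                ┠───────────────────┨    
                ┃from collections i▲┃    
                ┃import sys        █┃    
                ┃import logging    ░┃    
                ┃import json       ░┃    
                ┃from pathlib impor░┃    
   ┏━━━━━━━━━━━━━━━━━━━━━━━━━━━━━┓ ░┃    
   ┃ Spreadsheet                 ┃ ░┃    
   ┠─────────────────────────────┨e░┃    
   ┃A1:                          ┃t░┃    
   ┃       A       B       C     ┃t░┃    
   ┃----------┏━━━━━━━━━━━━━━━━━━━━━┓    


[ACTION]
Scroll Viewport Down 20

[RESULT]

   ┃ Spreadsheet                 ┃ ░┃    
   ┠─────────────────────────────┨e░┃    
   ┃A1:                          ┃t░┃    
   ┃       A       B       C     ┃t░┃    
   ┃----------┏━━━━━━━━━━━━━━━━━━━━━┓    
   ┃  1      [┃ GameOfLife          ┃    
   ┃  2       ┠─────────────────────┨    
   ┃  3       ┃Gen: 0               ┃    
   ┃  4       ┃·█·█····████···██··██┃    
   ┃  5       ┃··█····███····█···██·┃    
   ┃  6       ┃████···█··█·█··███···┃    
   ┃  7       ┃···█·██·█·██······█··┃    
   ┃  8 Foo   ┃·················█·█·┃    
   ┃  9   116.┃█··█··█·█··████······┃    
   ┃ 10       ┃·██·██···██·██··█·█··┃    
   ┃ 11       ┃·███··█·····████·██··┃    
   ┃ 12       ┃···██·········██·█··█┃    
   ┗━━━━━━━━━━┃···██··█··██·········┃    
              ┃···█······█··█·█····█┃    
              ┃█···········█·█·██···┃    
              ┃                     ┃    
              ┃                     ┃    
              ┗━━━━━━━━━━━━━━━━━━━━━┛    


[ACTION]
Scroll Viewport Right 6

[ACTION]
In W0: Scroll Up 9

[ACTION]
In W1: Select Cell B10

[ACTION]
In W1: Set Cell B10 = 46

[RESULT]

   ┃ Spreadsheet                 ┃ ░┃    
   ┠─────────────────────────────┨e░┃    
   ┃B10: 46                      ┃t░┃    
   ┃       A       B       C     ┃t░┃    
   ┃----------┏━━━━━━━━━━━━━━━━━━━━━┓    
   ┃  1       ┃ GameOfLife          ┃    
   ┃  2       ┠─────────────────────┨    
   ┃  3       ┃Gen: 0               ┃    
   ┃  4       ┃·█·█····████···██··██┃    
   ┃  5       ┃··█····███····█···██·┃    
   ┃  6       ┃████···█··█·█··███···┃    
   ┃  7       ┃···█·██·█·██······█··┃    
   ┃  8 Foo   ┃·················█·█·┃    
   ┃  9   116.┃█··█··█·█··████······┃    
   ┃ 10       ┃·██·██···██·██··█·█··┃    
   ┃ 11       ┃·███··█·····████·██··┃    
   ┃ 12       ┃···██·········██·█··█┃    
   ┗━━━━━━━━━━┃···██··█··██·········┃    
              ┃···█······█··█·█····█┃    
              ┃█···········█·█·██···┃    
              ┃                     ┃    
              ┃                     ┃    
              ┗━━━━━━━━━━━━━━━━━━━━━┛    


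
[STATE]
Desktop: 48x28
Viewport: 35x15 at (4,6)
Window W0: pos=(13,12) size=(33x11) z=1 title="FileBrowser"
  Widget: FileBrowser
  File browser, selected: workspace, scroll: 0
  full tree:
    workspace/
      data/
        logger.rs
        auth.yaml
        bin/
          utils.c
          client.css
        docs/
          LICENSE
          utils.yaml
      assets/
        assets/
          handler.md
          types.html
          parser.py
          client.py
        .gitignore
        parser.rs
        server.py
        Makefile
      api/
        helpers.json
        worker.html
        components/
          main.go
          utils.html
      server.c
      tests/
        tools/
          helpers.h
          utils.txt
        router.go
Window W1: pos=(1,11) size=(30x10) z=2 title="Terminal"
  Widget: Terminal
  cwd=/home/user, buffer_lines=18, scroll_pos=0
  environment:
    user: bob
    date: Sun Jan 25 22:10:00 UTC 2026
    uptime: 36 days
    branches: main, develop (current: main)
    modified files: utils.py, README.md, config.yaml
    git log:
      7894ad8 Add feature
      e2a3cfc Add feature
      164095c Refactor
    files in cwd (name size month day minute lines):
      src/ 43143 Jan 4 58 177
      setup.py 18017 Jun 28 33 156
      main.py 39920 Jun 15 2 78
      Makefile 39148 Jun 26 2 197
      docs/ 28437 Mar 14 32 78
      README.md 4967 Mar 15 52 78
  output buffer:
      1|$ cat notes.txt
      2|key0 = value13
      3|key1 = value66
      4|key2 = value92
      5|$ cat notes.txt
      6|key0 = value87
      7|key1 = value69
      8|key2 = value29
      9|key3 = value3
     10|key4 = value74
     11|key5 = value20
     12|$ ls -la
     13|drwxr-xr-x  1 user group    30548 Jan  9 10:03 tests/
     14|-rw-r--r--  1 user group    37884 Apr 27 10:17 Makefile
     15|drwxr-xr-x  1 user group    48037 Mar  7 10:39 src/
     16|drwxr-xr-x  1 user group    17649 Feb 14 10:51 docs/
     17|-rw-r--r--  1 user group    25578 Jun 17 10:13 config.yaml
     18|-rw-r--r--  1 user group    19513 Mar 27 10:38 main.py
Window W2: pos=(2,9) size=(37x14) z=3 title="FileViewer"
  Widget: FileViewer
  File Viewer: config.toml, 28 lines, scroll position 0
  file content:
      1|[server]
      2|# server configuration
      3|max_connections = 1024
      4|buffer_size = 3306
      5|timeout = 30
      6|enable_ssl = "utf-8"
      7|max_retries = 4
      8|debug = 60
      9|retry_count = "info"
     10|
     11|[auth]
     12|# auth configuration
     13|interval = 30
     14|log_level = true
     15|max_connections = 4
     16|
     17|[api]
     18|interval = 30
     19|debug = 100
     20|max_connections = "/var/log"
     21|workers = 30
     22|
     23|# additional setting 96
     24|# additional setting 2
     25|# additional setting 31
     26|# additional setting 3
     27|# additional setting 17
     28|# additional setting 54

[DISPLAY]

                                   
                                   
                                   
━━━━━━━━━━━━━━━━━━━━━━━━━━━━━━━━━━┓
FileViewer                        ┃
──────────────────────────────────┨
server]                          ▲┃
 server configuration            █┃
ax_connections = 1024            ░┃
uffer_size = 3306                ░┃
imeout = 30                      ░┃
nable_ssl = "utf-8"              ░┃
ax_retries = 4                   ░┃
ebug = 60                        ░┃
etry_count = "info"              ░┃


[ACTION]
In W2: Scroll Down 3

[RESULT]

                                   
                                   
                                   
━━━━━━━━━━━━━━━━━━━━━━━━━━━━━━━━━━┓
FileViewer                        ┃
──────────────────────────────────┨
uffer_size = 3306                ▲┃
imeout = 30                      ░┃
nable_ssl = "utf-8"              █┃
ax_retries = 4                   ░┃
ebug = 60                        ░┃
etry_count = "info"              ░┃
                                 ░┃
auth]                            ░┃
 auth configuration              ░┃


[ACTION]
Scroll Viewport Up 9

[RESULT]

                                   
                                   
                                   
                                   
                                   
                                   
                                   
                                   
                                   
━━━━━━━━━━━━━━━━━━━━━━━━━━━━━━━━━━┓
FileViewer                        ┃
──────────────────────────────────┨
uffer_size = 3306                ▲┃
imeout = 30                      ░┃
nable_ssl = "utf-8"              █┃


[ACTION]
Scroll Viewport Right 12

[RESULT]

                                   
                                   
                                   
                                   
                                   
                                   
                                   
                                   
                                   
━━━━━━━━━━━━━━━━━━━━━━━━━┓         
r                        ┃         
─────────────────────────┨         
e = 3306                ▲┃━━━━━━┓  
30                      ░┃      ┃  
 = "utf-8"              █┃──────┨  


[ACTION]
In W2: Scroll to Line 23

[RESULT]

                                   
                                   
                                   
                                   
                                   
                                   
                                   
                                   
                                   
━━━━━━━━━━━━━━━━━━━━━━━━━┓         
r                        ┃         
─────────────────────────┨         
0                       ▲┃━━━━━━┓  
tions = "/var/log"      ░┃      ┃  
30                      ░┃──────┨  


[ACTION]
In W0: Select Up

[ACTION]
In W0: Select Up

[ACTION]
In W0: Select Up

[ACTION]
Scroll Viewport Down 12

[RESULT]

0                       ▲┃━━━━━━┓  
tions = "/var/log"      ░┃      ┃  
30                      ░┃──────┨  
                        ░┃      ┃  
al setting 96           ░┃      ┃  
al setting 2            ░┃      ┃  
al setting 31           ░┃      ┃  
al setting 3            ░┃      ┃  
al setting 17           █┃      ┃  
al setting 54           ▼┃      ┃  
━━━━━━━━━━━━━━━━━━━━━━━━━┛━━━━━━┛  
                                   
                                   
                                   
                                   


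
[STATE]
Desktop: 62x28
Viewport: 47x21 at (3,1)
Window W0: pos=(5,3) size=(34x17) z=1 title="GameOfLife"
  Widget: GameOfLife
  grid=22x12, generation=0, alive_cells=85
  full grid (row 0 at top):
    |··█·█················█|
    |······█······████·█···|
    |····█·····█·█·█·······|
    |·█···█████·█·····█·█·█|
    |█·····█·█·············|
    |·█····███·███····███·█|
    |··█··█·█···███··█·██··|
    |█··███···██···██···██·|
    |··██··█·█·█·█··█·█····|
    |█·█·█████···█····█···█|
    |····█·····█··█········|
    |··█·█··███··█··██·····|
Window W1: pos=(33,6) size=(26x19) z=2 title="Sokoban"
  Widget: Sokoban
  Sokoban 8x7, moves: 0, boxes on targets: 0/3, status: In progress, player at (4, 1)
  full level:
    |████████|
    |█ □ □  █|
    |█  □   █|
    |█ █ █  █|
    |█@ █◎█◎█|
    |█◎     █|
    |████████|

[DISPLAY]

                                               
                                               
  ┏━━━━━━━━━━━━━━━━━━━━━━━━━━━━━━━━┓           
  ┃ GameOfLife                     ┃           
  ┠────────────────────────────────┨           
  ┃Gen: 0                     ┏━━━━━━━━━━━━━━━━
  ┃··█·█················█     ┃ Sokoban        
  ┃······█······████·█···     ┠────────────────
  ┃····█·····█·█·█·······     ┃████████        
  ┃·█···█████·█·····█·█·█     ┃█ □ □  █        
  ┃█·····█·█·············     ┃█  □   █        
  ┃·█····███·███····███·█     ┃█ █ █  █        
  ┃··█··█·█···███··█·██··     ┃█@ █◎█◎█        
  ┃█··███···██···██···██·     ┃█◎     █        
  ┃··██··█·█·█·█··█·█····     ┃████████        
  ┃█·█·█████···█····█···█     ┃Moves: 0  0/3   
  ┃····█·····█··█········     ┃                
  ┃··█·█··███··█··██·····     ┃                
  ┗━━━━━━━━━━━━━━━━━━━━━━━━━━━┃                
                              ┃                
                              ┃                


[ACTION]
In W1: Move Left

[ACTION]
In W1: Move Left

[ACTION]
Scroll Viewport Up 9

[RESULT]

                                               
                                               
                                               
  ┏━━━━━━━━━━━━━━━━━━━━━━━━━━━━━━━━┓           
  ┃ GameOfLife                     ┃           
  ┠────────────────────────────────┨           
  ┃Gen: 0                     ┏━━━━━━━━━━━━━━━━
  ┃··█·█················█     ┃ Sokoban        
  ┃······█······████·█···     ┠────────────────
  ┃····█·····█·█·█·······     ┃████████        
  ┃·█···█████·█·····█·█·█     ┃█ □ □  █        
  ┃█·····█·█·············     ┃█  □   █        
  ┃·█····███·███····███·█     ┃█ █ █  █        
  ┃··█··█·█···███··█·██··     ┃█@ █◎█◎█        
  ┃█··███···██···██···██·     ┃█◎     █        
  ┃··██··█·█·█·█··█·█····     ┃████████        
  ┃█·█·█████···█····█···█     ┃Moves: 0  0/3   
  ┃····█·····█··█········     ┃                
  ┃··█·█··███··█··██·····     ┃                
  ┗━━━━━━━━━━━━━━━━━━━━━━━━━━━┃                
                              ┃                


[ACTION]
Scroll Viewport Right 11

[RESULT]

                                               
                                               
                                               
━━━━━━━━━━━━━━━━━━━━━━━━┓                      
ife                     ┃                      
────────────────────────┨                      
                   ┏━━━━━━━━━━━━━━━━━━━━━━━━┓  
·············█     ┃ Sokoban                ┃  
·····████·█···     ┠────────────────────────┨  
··█·█·█·······     ┃████████                ┃  
██·█·····█·█·█     ┃█ □ □  █                ┃  
█·············     ┃█  □   █                ┃  
█·███····███·█     ┃█ █ █  █                ┃  
···███··█·██··     ┃█@ █◎█◎█                ┃  
·██···██···██·     ┃█◎     █                ┃  
█·█·█··█·█····     ┃████████                ┃  
█···█····█···█     ┃Moves: 0  0/3           ┃  
··█··█········     ┃                        ┃  
██··█··██·····     ┃                        ┃  
━━━━━━━━━━━━━━━━━━━┃                        ┃  
                   ┃                        ┃  


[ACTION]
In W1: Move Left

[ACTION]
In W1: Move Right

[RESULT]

                                               
                                               
                                               
━━━━━━━━━━━━━━━━━━━━━━━━┓                      
ife                     ┃                      
────────────────────────┨                      
                   ┏━━━━━━━━━━━━━━━━━━━━━━━━┓  
·············█     ┃ Sokoban                ┃  
·····████·█···     ┠────────────────────────┨  
··█·█·█·······     ┃████████                ┃  
██·█·····█·█·█     ┃█ □ □  █                ┃  
█·············     ┃█  □   █                ┃  
█·███····███·█     ┃█ █ █  █                ┃  
···███··█·██··     ┃█ @█◎█◎█                ┃  
·██···██···██·     ┃█◎     █                ┃  
█·█·█··█·█····     ┃████████                ┃  
█···█····█···█     ┃Moves: 1  0/3           ┃  
··█··█········     ┃                        ┃  
██··█··██·····     ┃                        ┃  
━━━━━━━━━━━━━━━━━━━┃                        ┃  
                   ┃                        ┃  


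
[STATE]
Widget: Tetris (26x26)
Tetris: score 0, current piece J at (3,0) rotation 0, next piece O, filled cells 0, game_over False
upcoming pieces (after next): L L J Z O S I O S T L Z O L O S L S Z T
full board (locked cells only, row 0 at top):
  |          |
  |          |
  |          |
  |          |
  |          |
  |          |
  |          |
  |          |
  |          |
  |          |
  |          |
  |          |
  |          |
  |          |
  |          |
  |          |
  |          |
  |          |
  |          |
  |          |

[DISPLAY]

   █      │Next:          
   ███    │▓▓             
          │▓▓             
          │               
          │               
          │               
          │Score:         
          │0              
          │               
          │               
          │               
          │               
          │               
          │               
          │               
          │               
          │               
          │               
          │               
          │               
          │               
          │               
          │               
          │               
          │               
          │               


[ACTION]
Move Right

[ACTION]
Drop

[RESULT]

          │Next:          
    █     │▓▓             
    ███   │▓▓             
          │               
          │               
          │               
          │Score:         
          │0              
          │               
          │               
          │               
          │               
          │               
          │               
          │               
          │               
          │               
          │               
          │               
          │               
          │               
          │               
          │               
          │               
          │               
          │               


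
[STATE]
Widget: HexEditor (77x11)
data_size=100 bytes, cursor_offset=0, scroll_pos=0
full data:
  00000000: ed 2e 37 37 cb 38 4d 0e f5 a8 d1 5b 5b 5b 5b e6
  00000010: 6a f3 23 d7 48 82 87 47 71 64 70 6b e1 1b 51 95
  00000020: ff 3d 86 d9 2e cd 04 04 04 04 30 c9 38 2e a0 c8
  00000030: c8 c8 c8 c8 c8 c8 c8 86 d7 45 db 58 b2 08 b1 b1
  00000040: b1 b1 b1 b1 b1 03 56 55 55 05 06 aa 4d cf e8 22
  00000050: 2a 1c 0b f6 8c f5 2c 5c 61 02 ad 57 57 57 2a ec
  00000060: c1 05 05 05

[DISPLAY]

00000000  ED 2e 37 37 cb 38 4d 0e  f5 a8 d1 5b 5b 5b 5b e6  |..77.8M....[[[[.
00000010  6a f3 23 d7 48 82 87 47  71 64 70 6b e1 1b 51 95  |j.#.H..Gqdpk..Q.
00000020  ff 3d 86 d9 2e cd 04 04  04 04 30 c9 38 2e a0 c8  |.=........0.8...
00000030  c8 c8 c8 c8 c8 c8 c8 86  d7 45 db 58 b2 08 b1 b1  |.........E.X....
00000040  b1 b1 b1 b1 b1 03 56 55  55 05 06 aa 4d cf e8 22  |......VUU...M.."
00000050  2a 1c 0b f6 8c f5 2c 5c  61 02 ad 57 57 57 2a ec  |*.....,\a..WWW*.
00000060  c1 05 05 05                                       |....            
                                                                             
                                                                             
                                                                             
                                                                             


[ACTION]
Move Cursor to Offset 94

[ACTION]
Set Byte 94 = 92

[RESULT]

00000000  ed 2e 37 37 cb 38 4d 0e  f5 a8 d1 5b 5b 5b 5b e6  |..77.8M....[[[[.
00000010  6a f3 23 d7 48 82 87 47  71 64 70 6b e1 1b 51 95  |j.#.H..Gqdpk..Q.
00000020  ff 3d 86 d9 2e cd 04 04  04 04 30 c9 38 2e a0 c8  |.=........0.8...
00000030  c8 c8 c8 c8 c8 c8 c8 86  d7 45 db 58 b2 08 b1 b1  |.........E.X....
00000040  b1 b1 b1 b1 b1 03 56 55  55 05 06 aa 4d cf e8 22  |......VUU...M.."
00000050  2a 1c 0b f6 8c f5 2c 5c  61 02 ad 57 57 57 92 ec  |*.....,\a..WWW..
00000060  c1 05 05 05                                       |....            
                                                                             
                                                                             
                                                                             
                                                                             


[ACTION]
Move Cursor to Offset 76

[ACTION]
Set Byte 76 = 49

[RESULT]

00000000  ed 2e 37 37 cb 38 4d 0e  f5 a8 d1 5b 5b 5b 5b e6  |..77.8M....[[[[.
00000010  6a f3 23 d7 48 82 87 47  71 64 70 6b e1 1b 51 95  |j.#.H..Gqdpk..Q.
00000020  ff 3d 86 d9 2e cd 04 04  04 04 30 c9 38 2e a0 c8  |.=........0.8...
00000030  c8 c8 c8 c8 c8 c8 c8 86  d7 45 db 58 b2 08 b1 b1  |.........E.X....
00000040  b1 b1 b1 b1 b1 03 56 55  55 05 06 aa 49 cf e8 22  |......VUU...I.."
00000050  2a 1c 0b f6 8c f5 2c 5c  61 02 ad 57 57 57 92 ec  |*.....,\a..WWW..
00000060  c1 05 05 05                                       |....            
                                                                             
                                                                             
                                                                             
                                                                             


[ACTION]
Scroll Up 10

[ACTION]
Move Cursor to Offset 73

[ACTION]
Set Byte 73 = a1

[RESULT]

00000000  ed 2e 37 37 cb 38 4d 0e  f5 a8 d1 5b 5b 5b 5b e6  |..77.8M....[[[[.
00000010  6a f3 23 d7 48 82 87 47  71 64 70 6b e1 1b 51 95  |j.#.H..Gqdpk..Q.
00000020  ff 3d 86 d9 2e cd 04 04  04 04 30 c9 38 2e a0 c8  |.=........0.8...
00000030  c8 c8 c8 c8 c8 c8 c8 86  d7 45 db 58 b2 08 b1 b1  |.........E.X....
00000040  b1 b1 b1 b1 b1 03 56 55  55 A1 06 aa 49 cf e8 22  |......VUU...I.."
00000050  2a 1c 0b f6 8c f5 2c 5c  61 02 ad 57 57 57 92 ec  |*.....,\a..WWW..
00000060  c1 05 05 05                                       |....            
                                                                             
                                                                             
                                                                             
                                                                             
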